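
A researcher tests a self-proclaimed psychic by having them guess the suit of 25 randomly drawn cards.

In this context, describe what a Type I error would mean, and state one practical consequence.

A Type I error would mean concluding that the subject performs better than chance when in fact the subject is guessing at random (p = 1/4). Consequence: a lucky guesser is credited with psychic ability.

With the conventional null hypothesis that the subject is guessing at random (p = 1/4):
A Type I error is rejecting H₀ when H₀ is true.
Here that means concluding the subject has some ability beyond chance when actually the subject is guessing at random (p = 1/4).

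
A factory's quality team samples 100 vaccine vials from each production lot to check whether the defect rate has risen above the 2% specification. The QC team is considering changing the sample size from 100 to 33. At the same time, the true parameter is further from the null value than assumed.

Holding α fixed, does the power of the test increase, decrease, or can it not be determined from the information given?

Cannot be determined from the information given.

The first change alone would make β increase; the second alone would make β decrease. Which effect dominates depends on the magnitudes, which are not given.
Since power = 1 − β, the effect on power is likewise indeterminate.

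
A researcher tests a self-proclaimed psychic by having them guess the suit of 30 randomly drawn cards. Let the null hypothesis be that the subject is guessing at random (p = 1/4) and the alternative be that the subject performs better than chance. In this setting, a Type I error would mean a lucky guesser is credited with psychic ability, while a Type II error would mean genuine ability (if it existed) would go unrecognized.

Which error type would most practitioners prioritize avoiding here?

The Type I consequence (a lucky guesser is credited with psychic ability) is more severe than the Type II consequence (genuine ability (if it existed) would go unrecognized).

Type I error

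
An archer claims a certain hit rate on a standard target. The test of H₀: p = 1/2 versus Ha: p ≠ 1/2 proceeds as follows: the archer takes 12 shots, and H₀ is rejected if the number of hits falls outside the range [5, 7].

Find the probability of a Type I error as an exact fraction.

397/1024

The significance level is the null-hypothesis probability of the rejection region {≤4} ∪ {≥8}.
The two tails are symmetric, so α = 2·(1 + 12 + 66 + 220 + 495)/2^12 = 1588/4096 = 397/1024.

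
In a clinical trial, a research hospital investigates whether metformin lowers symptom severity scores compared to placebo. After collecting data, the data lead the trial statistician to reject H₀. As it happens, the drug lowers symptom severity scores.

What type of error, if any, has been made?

The conventional null hypothesis here is that the drug has no effect on symptom severity scores.
The test rejected a false H₀ — the decision matches the true state.

No error — this is a correct decision.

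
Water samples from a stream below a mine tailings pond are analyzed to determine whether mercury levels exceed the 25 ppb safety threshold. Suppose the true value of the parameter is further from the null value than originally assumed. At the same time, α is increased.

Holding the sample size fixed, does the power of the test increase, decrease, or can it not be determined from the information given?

A bigger departure from H₀ is easier for the test to detect, so it fails to reject less often. With a larger α the critical value moves toward the center, so more of the Ha sampling distribution lies in the rejection region. Both changes push β in the same direction.
Since power = 1 − β and β decreases, power increases.

It increases.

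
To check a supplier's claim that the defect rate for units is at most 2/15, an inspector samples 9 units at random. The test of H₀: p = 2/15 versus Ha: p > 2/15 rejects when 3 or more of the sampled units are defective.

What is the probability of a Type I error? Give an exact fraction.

α = P(reject H₀ | H₀ true) = P(Y ≥ 3 | p = 2/15), Y ~ Binomial(9, 2/15).
α = 1 − P(Y ≤ 2) = 1 − 34323438799/38443359375 = 4119920576/38443359375.

4119920576/38443359375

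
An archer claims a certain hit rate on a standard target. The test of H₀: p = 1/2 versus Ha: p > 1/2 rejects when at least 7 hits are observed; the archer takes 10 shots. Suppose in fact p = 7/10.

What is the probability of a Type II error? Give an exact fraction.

218993301/625000000

Under the alternative p = 7/10, K ~ Binomial(10, 7/10); β is the probability the test does not reject, P(K < 7).
Adding the binomial probabilities P(K=0)+…+P(K=6) at p = 7/10 gives 218993301/625000000.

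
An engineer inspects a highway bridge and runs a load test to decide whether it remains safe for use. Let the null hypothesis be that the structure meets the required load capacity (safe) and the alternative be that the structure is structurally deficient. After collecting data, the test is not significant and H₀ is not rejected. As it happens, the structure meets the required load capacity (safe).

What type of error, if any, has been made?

Neither — the decision is correct.

The test retained a true H₀ — the decision matches the true state.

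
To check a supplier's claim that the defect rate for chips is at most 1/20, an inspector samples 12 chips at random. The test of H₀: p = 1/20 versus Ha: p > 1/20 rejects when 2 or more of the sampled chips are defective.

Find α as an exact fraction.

484801974155211/4096000000000000

α = P(reject H₀ | H₀ true) = P(K ≥ 2 | p = 1/20), K ~ Binomial(12, 1/20).
α = 1 − P(K ≤ 1) = 1 − 3611198025844789/4096000000000000 = 484801974155211/4096000000000000.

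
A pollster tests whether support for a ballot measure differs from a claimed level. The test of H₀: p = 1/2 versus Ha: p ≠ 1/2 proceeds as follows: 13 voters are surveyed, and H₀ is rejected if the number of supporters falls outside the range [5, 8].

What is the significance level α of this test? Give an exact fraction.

1093/4096

Under H₀, X ~ Binomial(13, 1/2); α is the probability of landing in either tail, P(X ≤ 4) + P(X ≥ 9).
By symmetry, α = 2·P(X ≤ 4) = 2·(1 + 13 + 78 + 286 + 715)/8192 = 2186/8192 = 1093/4096.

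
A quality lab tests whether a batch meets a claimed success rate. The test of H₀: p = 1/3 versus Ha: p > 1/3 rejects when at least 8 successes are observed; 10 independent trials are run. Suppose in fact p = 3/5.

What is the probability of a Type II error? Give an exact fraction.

β = P(fail to reject H₀ | Ha true) = P(Y ≤ 7 | p = 3/5), Y ~ Binomial(10, 3/5).
Adding the binomial probabilities P(Y=0)+…+P(Y=7) at p = 3/5 gives 8131936/9765625.

8131936/9765625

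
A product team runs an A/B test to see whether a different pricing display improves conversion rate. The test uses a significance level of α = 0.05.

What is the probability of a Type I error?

The significance level α is, by definition, the probability of a Type I error — P(reject H₀ | H₀ true).

0.05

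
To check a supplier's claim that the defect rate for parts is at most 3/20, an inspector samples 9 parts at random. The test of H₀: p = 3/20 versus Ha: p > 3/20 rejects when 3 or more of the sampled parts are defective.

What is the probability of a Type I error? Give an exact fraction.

Under H₀, X ~ Binomial(9, 3/20); the Type I error rate is P(X ≥ 3).
Computing the lower-tail complement: 1 − 27492691091/32000000000 = 4507308909/32000000000.

4507308909/32000000000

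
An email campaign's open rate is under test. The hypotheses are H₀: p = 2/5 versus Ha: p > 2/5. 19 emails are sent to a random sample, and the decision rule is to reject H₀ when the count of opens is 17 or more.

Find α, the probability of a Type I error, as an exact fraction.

The Type I error probability is α = P(S ≥ 17) computed under H₀, where S ~ Binomial(19, 2/5).
Adding the binomial terms for j = 17 through 19 with p = 2/5 yields 217186304/19073486328125.

217186304/19073486328125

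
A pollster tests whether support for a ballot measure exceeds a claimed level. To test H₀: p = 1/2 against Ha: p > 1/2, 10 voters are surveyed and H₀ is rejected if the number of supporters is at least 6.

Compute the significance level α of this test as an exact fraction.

193/512

Under H₀, Y ~ Binomial(10, 1/2), and α = P(Y ≥ 6).
That's C(10,6) + C(10,7) + C(10,8) + C(10,9) + C(10,10) over 2^10, i.e. (210 + 120 + 45 + 10 + 1)/1024 = 386/1024 = 193/512.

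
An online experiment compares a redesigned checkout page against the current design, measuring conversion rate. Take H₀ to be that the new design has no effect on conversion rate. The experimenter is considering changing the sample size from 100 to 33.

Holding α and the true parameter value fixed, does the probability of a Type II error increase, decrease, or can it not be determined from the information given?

A smaller sample increases the standard error, so the sampling distributions under H₀ and Ha overlap more.

It increases.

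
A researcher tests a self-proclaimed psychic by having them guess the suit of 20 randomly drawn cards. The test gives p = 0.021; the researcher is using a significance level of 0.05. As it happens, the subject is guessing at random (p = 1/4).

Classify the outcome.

The conventional null hypothesis is that the subject is guessing at random (p = 1/4).
Since p = 0.021 < α = 0.05, H₀ is rejected.
H₀ is true (actually the subject is guessing at random (p = 1/4)).
Rejecting a true H₀ is a Type I error.

Type I error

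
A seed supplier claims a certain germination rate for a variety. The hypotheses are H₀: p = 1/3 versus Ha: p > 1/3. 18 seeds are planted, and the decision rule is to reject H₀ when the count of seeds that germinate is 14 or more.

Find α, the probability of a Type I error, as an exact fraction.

α = P(reject H₀ | H₀ true) = P(S ≥ 14 | p = 1/3), with S ~ Binomial(18, 1/3).
Summing C(18,j)(1/3)^j(2/3)^{18−j} for j = 14,…,18 gives 56137/387420489.

56137/387420489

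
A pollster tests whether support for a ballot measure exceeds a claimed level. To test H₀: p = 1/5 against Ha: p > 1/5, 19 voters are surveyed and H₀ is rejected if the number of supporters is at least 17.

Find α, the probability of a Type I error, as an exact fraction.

α = P(reject H₀ | H₀ true) = P(K ≥ 17 | p = 1/5), with K ~ Binomial(19, 1/5).
Adding the binomial terms for j = 17 through 19 with p = 1/5 yields 2813/19073486328125.

2813/19073486328125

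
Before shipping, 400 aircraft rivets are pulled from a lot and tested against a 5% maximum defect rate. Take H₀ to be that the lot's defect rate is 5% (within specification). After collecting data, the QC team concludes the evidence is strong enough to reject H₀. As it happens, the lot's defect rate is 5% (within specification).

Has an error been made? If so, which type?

H₀ was rejected, but H₀ is actually true.
Rejecting a true null hypothesis is a Type I error (false positive).

Type I error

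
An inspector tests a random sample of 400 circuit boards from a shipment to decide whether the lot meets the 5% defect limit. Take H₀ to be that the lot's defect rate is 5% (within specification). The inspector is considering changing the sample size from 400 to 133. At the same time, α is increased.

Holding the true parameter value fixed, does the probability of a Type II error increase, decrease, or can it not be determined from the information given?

Cannot be determined from the information given.

The first change alone would make β increase; the second alone would make β decrease. Which effect dominates depends on the magnitudes, which are not given.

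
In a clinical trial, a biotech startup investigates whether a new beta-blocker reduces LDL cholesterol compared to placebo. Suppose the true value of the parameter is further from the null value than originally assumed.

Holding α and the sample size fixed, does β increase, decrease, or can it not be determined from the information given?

It decreases.

A bigger departure from H₀ is easier for the test to detect, so it fails to reject less often.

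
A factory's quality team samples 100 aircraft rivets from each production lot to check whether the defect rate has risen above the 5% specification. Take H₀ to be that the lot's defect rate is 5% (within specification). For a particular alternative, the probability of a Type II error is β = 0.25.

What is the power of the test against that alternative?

Power = 1 − β = 1 − 0.25 = 0.75.

0.75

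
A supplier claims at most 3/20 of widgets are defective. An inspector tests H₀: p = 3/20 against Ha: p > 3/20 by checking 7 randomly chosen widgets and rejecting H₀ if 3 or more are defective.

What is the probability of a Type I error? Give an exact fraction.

18883881/256000000

The significance level is the probability, assuming p = 3/20, of seeing 3 or more defectives in 7 draws.
Via the complement, α = 1 − Σ_{j=0}^{2} C(7,j)(3/20)^j(17/20)^{7-j} = 18883881/256000000.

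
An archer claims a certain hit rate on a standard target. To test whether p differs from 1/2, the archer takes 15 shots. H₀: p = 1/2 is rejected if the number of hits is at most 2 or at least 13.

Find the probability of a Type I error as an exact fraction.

Under H₀, Y ~ Binomial(15, 1/2); α is the probability of landing in either tail, P(Y ≤ 2) + P(Y ≥ 13).
By symmetry, α = 2·P(Y ≤ 2) = 2·(1 + 15 + 105)/32768 = 242/32768 = 121/16384.

121/16384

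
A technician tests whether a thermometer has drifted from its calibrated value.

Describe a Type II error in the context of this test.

With the conventional null hypothesis that the instrument is correctly calibrated:
A Type II error is failing to reject H₀ when H₀ is false.
Here that means leaving the instrument in service when actually the instrument has drifted out of calibration.

A Type II error would mean concluding that the instrument is correctly calibrated (or at least failing to establish that the instrument has drifted out of calibration) when in fact the instrument has drifted out of calibration.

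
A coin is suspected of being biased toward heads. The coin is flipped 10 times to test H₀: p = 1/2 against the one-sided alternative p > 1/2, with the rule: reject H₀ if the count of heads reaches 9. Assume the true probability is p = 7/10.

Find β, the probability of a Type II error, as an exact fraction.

Under the alternative p = 7/10, S ~ Binomial(10, 7/10); β is the probability the test does not reject, P(S < 9).
Summing C(10,j)·(7/10)^j·(3/10)^{10-j} for j = 0..8 gives 8506916541/10000000000.

8506916541/10000000000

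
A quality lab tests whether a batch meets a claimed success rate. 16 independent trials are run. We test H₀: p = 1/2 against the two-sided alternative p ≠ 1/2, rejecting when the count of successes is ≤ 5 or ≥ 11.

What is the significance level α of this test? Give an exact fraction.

α = P(K ≤ 5 or K ≥ 11 | p = 1/2), K ~ Binomial(16, 1/2).
The two tails are symmetric, so α = 2·(1 + 16 + 120 + 560 + 1820 + 4368)/2^16 = 13770/65536 = 6885/32768.

6885/32768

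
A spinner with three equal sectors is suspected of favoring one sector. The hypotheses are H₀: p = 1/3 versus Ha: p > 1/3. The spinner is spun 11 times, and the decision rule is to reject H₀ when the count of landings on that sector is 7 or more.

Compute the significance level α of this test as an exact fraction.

2281/59049

Under H₀, X ~ Binomial(11, 1/3), and α = P(X ≥ 7).
Summing C(11,j)(1/3)^j(2/3)^{11−j} for j = 7,…,11 gives 2281/59049.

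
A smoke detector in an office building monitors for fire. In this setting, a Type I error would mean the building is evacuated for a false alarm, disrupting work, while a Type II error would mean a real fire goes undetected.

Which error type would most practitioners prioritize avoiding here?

The Type II consequence (a real fire goes undetected) is more severe than the Type I consequence (the building is evacuated for a false alarm, disrupting work).

Type II error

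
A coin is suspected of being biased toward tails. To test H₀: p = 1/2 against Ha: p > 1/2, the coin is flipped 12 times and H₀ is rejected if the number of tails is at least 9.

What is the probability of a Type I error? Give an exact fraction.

Under H₀, Y ~ Binomial(12, 1/2), and α = P(Y ≥ 9).
P(Y ≥ 9) = [C(12,9) + C(12,10) + C(12,11) + C(12,12)] / 2^12 = (220 + 66 + 12 + 1) / 4096 = 299/4096.

299/4096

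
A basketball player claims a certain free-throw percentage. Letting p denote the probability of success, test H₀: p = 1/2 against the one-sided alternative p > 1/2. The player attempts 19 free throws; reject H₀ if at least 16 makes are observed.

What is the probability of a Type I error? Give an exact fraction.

The Type I error probability is α = P(S ≥ 16) computed under H₀, where S ~ Binomial(19, 1/2).
Summing the upper tail: (969 + 171 + 19 + 1) / 2^19 = 1160/524288 = 145/65536.

145/65536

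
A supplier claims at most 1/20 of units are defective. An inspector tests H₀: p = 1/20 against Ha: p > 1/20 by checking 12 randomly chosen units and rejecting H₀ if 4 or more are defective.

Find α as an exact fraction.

The significance level is the probability, assuming p = 1/20, of seeing 4 or more defectives in 12 draws.
Computing the lower-tail complement: 1 − 817367938474207/819200000000000 = 1832061525793/819200000000000.

1832061525793/819200000000000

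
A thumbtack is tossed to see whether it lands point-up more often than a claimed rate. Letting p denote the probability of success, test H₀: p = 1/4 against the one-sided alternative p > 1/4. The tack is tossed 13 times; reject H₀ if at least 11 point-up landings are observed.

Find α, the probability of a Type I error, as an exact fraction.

371/33554432

Under H₀, Y ~ Binomial(13, 1/4), and α = P(Y ≥ 11).
Summing C(13,j)(1/4)^j(3/4)^{13−j} for j = 11,…,13 gives 371/33554432.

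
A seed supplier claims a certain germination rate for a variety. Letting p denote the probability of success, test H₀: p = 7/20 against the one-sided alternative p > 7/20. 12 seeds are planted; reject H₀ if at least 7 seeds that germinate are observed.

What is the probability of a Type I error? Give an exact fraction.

α = P(reject H₀ | H₀ true) = P(X ≥ 7 | p = 7/20), with X ~ Binomial(12, 7/20).
Summing C(12,j)(7/20)^j(13/20)^{12−j} for j = 7,…,12 gives 173326469368969/2048000000000000.

173326469368969/2048000000000000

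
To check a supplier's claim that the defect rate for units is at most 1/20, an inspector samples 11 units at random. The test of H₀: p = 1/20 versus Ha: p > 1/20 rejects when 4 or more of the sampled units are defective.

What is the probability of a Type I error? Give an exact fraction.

The significance level is the probability, assuming p = 1/20, of seeing 4 or more defectives in 11 draws.
α = 1 − P(S ≤ 3) = 1 − 5112052475341/5120000000000 = 7947524659/5120000000000.

7947524659/5120000000000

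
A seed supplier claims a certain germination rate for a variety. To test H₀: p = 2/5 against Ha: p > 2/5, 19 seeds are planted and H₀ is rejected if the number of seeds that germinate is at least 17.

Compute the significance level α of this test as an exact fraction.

Under H₀, S ~ Binomial(19, 2/5), and α = P(S ≥ 17).
P(S ≥ 17) = Σ_{j=17}^{19} C(19,j)·(2/5)^j·(3/5)^{19-j} = 217186304/19073486328125.

217186304/19073486328125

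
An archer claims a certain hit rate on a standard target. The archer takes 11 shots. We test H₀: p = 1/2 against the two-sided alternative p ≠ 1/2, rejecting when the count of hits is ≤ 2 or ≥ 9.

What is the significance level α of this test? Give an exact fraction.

67/1024

Under H₀, X ~ Binomial(11, 1/2); α is the probability of landing in either tail, P(X ≤ 2) + P(X ≥ 9).
By symmetry, α = 2·P(X ≤ 2) = 2·(1 + 11 + 55)/2048 = 134/2048 = 67/1024.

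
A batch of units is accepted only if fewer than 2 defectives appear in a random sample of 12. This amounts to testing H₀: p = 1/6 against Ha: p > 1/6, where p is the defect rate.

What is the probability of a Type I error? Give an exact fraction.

1346704211/2176782336

α = P(reject H₀ | H₀ true) = P(K ≥ 2 | p = 1/6), K ~ Binomial(12, 1/6).
α = 1 − P(K ≤ 1) = 1 − 830078125/2176782336 = 1346704211/2176782336.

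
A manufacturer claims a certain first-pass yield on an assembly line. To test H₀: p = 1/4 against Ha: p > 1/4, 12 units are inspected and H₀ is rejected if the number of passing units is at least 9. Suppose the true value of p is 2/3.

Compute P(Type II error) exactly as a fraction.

107515/177147

β = P(fail to reject H₀ | Ha true) = P(X ≤ 8 | p = 2/3), X ~ Binomial(12, 2/3).
Summing C(12,j)·(2/3)^j·(1/3)^{12-j} for j = 0..8 gives 107515/177147.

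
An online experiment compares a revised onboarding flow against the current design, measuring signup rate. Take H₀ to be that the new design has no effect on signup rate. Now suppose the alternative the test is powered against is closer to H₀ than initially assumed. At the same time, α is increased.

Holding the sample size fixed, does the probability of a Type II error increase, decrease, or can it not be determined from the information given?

The first change alone would make β increase; the second alone would make β decrease. Which effect dominates depends on the magnitudes, which are not given.

Cannot be determined from the information given.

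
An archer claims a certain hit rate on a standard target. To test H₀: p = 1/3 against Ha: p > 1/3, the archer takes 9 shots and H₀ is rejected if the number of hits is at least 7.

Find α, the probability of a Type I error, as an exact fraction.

163/19683

The Type I error probability is α = P(S ≥ 7) computed under H₀, where S ~ Binomial(9, 1/3).
P(S ≥ 7) = Σ_{j=7}^{9} C(9,j)·(1/3)^j·(2/3)^{9-j} = 163/19683.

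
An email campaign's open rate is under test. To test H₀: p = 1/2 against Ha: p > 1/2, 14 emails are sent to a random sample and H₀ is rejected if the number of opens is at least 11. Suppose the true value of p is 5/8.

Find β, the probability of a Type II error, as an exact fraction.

Under the alternative p = 5/8, K ~ Binomial(14, 5/8); β is the probability the test does not reject, P(K < 11).
Equivalently, β = 1 − P(K ≥ 11) = 1830419739927/2199023255552.

1830419739927/2199023255552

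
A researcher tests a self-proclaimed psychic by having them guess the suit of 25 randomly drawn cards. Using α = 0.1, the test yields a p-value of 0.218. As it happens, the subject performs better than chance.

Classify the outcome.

The conventional null hypothesis is that the subject is guessing at random (p = 1/4).
Since p = 0.218 ≥ α = 0.1, H₀ is not rejected.
H₀ is false (actually the subject performs better than chance).
Failing to reject a false H₀ is a Type II error.

Type II error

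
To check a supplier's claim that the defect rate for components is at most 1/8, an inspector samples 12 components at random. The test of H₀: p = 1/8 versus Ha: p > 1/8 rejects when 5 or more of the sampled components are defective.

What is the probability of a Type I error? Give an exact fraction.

α = P(reject H₀ | H₀ true) = P(X ≥ 5 | p = 1/8), X ~ Binomial(12, 1/8).
α = 1 − P(X ≤ 4) = 1 − 33971972293/34359738368 = 387766075/34359738368.

387766075/34359738368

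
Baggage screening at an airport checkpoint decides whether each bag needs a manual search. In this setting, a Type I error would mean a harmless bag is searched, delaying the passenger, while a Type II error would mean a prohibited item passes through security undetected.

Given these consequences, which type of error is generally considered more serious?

The Type II consequence (a prohibited item passes through security undetected) is more severe than the Type I consequence (a harmless bag is searched, delaying the passenger).

Type II error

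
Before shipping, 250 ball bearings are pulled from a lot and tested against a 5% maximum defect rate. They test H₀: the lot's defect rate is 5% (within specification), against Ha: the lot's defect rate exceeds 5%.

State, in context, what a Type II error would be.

A Type II error would mean concluding that the lot's defect rate is 5% (within specification) (or at least failing to establish that the lot's defect rate exceeds 5%) when in fact the lot's defect rate exceeds 5%.

A Type II error is failing to reject H₀ when H₀ is false.
Here that means accepting the lot and shipping it when actually the lot's defect rate exceeds 5%.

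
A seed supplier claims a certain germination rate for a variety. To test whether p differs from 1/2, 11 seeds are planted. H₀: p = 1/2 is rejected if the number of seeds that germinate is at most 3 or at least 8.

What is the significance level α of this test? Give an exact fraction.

29/128

The significance level is the null-hypothesis probability of the rejection region {≤3} ∪ {≥8}.
The two tails are symmetric, so α = 2·(1 + 11 + 55 + 165)/2^11 = 464/2048 = 29/128.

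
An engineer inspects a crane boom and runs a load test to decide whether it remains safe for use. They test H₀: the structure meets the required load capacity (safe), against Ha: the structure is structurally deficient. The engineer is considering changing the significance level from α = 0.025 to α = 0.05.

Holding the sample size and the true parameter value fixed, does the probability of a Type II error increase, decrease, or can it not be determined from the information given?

It decreases.

With a larger α the critical value moves toward the center, so more of the Ha sampling distribution lies in the rejection region.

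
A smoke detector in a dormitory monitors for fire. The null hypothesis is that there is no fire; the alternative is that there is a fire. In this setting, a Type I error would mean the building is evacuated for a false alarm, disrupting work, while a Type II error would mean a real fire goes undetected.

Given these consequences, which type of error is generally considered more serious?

Type II error

The Type II consequence (a real fire goes undetected) is more severe than the Type I consequence (the building is evacuated for a false alarm, disrupting work).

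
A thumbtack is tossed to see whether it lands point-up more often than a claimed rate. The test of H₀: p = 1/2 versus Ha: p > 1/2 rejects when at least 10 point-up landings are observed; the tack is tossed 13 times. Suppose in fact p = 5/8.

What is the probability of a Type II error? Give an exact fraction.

107331531597/137438953472

β = P(fail to reject H₀ | Ha true) = P(X ≤ 9 | p = 5/8), X ~ Binomial(13, 5/8).
Equivalently, β = 1 − P(X ≥ 10) = 107331531597/137438953472.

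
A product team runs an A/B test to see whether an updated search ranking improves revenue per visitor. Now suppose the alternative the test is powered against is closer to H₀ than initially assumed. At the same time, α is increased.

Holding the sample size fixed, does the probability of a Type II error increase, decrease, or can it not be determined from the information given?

Cannot be determined from the information given.

The first change alone would make β increase; the second alone would make β decrease. Which effect dominates depends on the magnitudes, which are not given.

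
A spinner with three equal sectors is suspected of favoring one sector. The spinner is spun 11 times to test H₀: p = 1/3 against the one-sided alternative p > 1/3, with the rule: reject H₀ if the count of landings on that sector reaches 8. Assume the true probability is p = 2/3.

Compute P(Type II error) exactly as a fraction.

31145/59049

β = P(fail to reject H₀ | Ha true) = P(S ≤ 7 | p = 2/3), S ~ Binomial(11, 2/3).
Adding the binomial probabilities P(S=0)+…+P(S=7) at p = 2/3 gives 31145/59049.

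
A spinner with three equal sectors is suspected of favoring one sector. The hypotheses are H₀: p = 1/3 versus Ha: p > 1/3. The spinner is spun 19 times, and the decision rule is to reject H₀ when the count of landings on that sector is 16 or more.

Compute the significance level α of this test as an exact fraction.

2825/387420489

The Type I error probability is α = P(X ≥ 16) computed under H₀, where X ~ Binomial(19, 1/3).
P(X ≥ 16) = Σ_{j=16}^{19} C(19,j)·(1/3)^j·(2/3)^{19-j} = 2825/387420489.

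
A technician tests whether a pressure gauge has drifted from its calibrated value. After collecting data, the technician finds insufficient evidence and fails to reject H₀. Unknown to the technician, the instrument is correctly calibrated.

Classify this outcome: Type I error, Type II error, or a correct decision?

No error — this is a correct decision.

The conventional null hypothesis here is that the instrument is correctly calibrated.
The test retained a true H₀ — the decision matches the true state.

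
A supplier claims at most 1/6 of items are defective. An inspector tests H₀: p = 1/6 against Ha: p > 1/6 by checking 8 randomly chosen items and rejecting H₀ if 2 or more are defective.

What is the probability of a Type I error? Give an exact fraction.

663991/1679616

The significance level is the probability, assuming p = 1/6, of seeing 2 or more defectives in 8 draws.
Computing the lower-tail complement: 1 − 1015625/1679616 = 663991/1679616.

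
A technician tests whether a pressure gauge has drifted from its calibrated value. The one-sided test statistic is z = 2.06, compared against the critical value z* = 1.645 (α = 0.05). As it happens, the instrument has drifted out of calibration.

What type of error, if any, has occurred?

No error (correct decision).

The conventional null hypothesis is that the instrument is correctly calibrated.
Since z = 2.06 > z* = 1.645, H₀ is rejected.
H₀ is false (actually the instrument has drifted out of calibration).
The decision matches the true state — no error.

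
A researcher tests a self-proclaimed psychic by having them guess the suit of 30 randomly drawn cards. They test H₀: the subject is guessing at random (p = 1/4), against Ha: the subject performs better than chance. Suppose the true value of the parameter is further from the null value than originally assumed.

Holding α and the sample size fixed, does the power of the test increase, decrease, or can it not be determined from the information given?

It increases.

The further the true parameter sits from the null value, the more of the Ha sampling distribution falls in the rejection region.
Since power = 1 − β and β decreases, power increases.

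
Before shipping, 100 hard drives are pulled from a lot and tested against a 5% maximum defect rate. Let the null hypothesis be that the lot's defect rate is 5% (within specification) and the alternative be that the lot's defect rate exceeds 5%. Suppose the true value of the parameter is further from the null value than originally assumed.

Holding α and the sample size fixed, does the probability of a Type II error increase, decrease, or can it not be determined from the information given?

The further the true parameter sits from the null value, the more of the Ha sampling distribution falls in the rejection region.

It decreases.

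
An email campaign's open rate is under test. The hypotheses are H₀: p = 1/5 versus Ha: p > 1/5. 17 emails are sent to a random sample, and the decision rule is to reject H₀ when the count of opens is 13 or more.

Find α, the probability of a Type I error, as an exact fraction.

Under H₀, K ~ Binomial(17, 1/5), and α = P(K ≥ 13).
Summing C(17,j)(1/5)^j(4/5)^{17−j} for j = 13,…,17 gives 131009/152587890625.

131009/152587890625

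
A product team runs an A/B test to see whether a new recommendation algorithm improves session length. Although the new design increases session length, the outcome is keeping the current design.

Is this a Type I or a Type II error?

Type II error

The null hypothesis here is that the new design has no effect on session length.
'Keeping the current design' corresponds to failing to reject H₀.
H₀ was not rejected but H₀ is false — a Type II error (false negative).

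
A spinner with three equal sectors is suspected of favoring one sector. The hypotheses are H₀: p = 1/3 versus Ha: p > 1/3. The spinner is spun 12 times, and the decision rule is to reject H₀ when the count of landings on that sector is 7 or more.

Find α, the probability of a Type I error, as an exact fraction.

11771/177147

α = P(reject H₀ | H₀ true) = P(K ≥ 7 | p = 1/3), with K ~ Binomial(12, 1/3).
Summing C(12,j)(1/3)^j(2/3)^{12−j} for j = 7,…,12 gives 11771/177147.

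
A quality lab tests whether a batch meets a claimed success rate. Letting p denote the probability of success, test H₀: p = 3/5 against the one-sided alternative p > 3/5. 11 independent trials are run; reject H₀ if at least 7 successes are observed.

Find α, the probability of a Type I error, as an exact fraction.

Under H₀, K ~ Binomial(11, 3/5), and α = P(K ≥ 7).
Summing C(11,j)(3/5)^j(2/5)^{11−j} for j = 7,…,11 gives 5202873/9765625.

5202873/9765625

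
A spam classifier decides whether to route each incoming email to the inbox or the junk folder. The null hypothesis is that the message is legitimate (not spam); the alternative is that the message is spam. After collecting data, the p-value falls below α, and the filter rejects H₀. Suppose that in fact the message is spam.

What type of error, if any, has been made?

No error (correct decision).

The test rejected a false H₀ — the decision matches the true state.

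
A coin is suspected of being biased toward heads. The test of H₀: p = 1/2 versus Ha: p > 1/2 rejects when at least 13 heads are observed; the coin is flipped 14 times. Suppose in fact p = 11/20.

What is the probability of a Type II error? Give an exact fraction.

1633670388436281453/1638400000000000000

Under the alternative p = 11/20, S ~ Binomial(14, 11/20); β is the probability the test does not reject, P(S < 13).
Adding the binomial probabilities P(S=0)+…+P(S=12) at p = 11/20 gives 1633670388436281453/1638400000000000000.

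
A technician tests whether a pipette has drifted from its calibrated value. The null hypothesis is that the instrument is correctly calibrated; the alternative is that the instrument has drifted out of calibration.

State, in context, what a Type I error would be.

A Type I error is rejecting H₀ when H₀ is true.
Here that means pulling the instrument for recalibration when actually the instrument is correctly calibrated.

A Type I error would mean concluding that the instrument has drifted out of calibration when in fact the instrument is correctly calibrated.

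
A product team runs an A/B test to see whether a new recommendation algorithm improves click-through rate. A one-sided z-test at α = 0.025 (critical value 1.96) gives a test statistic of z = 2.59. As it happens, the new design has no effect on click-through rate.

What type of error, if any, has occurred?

The conventional null hypothesis is that the new design has no effect on click-through rate.
Since z = 2.59 > z* = 1.96, H₀ is rejected.
H₀ is true (actually the new design has no effect on click-through rate).
Rejecting a true H₀ is a Type I error.

Type I error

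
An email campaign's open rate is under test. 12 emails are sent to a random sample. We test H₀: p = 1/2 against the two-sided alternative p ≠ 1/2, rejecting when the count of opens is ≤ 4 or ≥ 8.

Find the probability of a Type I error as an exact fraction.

397/1024

α = P(Y ≤ 4 or Y ≥ 8 | p = 1/2), Y ~ Binomial(12, 1/2).
Each tail has probability (1 + 12 + 66 + 220 + 495)/4096; doubling gives α = 1588/4096 = 397/1024.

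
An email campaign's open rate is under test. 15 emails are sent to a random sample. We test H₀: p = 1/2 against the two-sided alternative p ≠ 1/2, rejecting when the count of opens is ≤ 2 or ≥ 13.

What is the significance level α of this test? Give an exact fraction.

121/16384

α = P(K ≤ 2 or K ≥ 13 | p = 1/2), K ~ Binomial(15, 1/2).
By symmetry, α = 2·P(K ≤ 2) = 2·(1 + 15 + 105)/32768 = 242/32768 = 121/16384.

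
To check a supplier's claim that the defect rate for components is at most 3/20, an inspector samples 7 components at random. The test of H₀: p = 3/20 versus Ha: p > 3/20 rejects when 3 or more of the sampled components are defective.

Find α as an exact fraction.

The significance level is the probability, assuming p = 3/20, of seeing 3 or more defectives in 7 draws.
Computing the lower-tail complement: 1 − 237116119/256000000 = 18883881/256000000.

18883881/256000000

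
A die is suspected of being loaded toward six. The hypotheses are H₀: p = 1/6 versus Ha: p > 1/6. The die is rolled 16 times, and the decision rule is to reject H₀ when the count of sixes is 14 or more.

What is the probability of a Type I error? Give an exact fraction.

The Type I error probability is α = P(X ≥ 14) computed under H₀, where X ~ Binomial(16, 1/6).
P(X ≥ 14) = Σ_{j=14}^{16} C(16,j)·(1/6)^j·(5/6)^{16-j} = 1027/940369969152.

1027/940369969152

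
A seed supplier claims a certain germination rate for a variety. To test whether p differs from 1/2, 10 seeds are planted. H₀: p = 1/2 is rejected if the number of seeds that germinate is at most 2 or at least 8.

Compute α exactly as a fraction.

α = P(K ≤ 2 or K ≥ 8 | p = 1/2), K ~ Binomial(10, 1/2).
Each tail has probability (1 + 10 + 45)/1024; doubling gives α = 112/1024 = 7/64.

7/64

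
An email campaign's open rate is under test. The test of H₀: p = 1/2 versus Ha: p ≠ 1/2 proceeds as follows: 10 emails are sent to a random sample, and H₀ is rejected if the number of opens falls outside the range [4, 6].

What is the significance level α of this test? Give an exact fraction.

11/32

The significance level is the null-hypothesis probability of the rejection region {≤3} ∪ {≥7}.
The two tails are symmetric, so α = 2·(1 + 10 + 45 + 120)/2^10 = 352/1024 = 11/32.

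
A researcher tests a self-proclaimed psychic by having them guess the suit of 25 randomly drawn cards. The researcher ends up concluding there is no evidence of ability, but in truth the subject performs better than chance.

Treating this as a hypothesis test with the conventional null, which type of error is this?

The null hypothesis here is that the subject is guessing at random (p = 1/4).
'Concluding there is no evidence of ability' corresponds to failing to reject H₀.
H₀ was not rejected but H₀ is false — a Type II error (false negative).

Type II error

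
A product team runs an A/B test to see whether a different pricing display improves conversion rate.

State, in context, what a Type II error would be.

With the conventional null hypothesis that the new design has no effect on conversion rate:
A Type II error is failing to reject H₀ when H₀ is false.
Here that means keeping the current design when actually the new design increases conversion rate.

A Type II error would mean concluding that the new design has no effect on conversion rate (or at least failing to establish that the new design increases conversion rate) when in fact the new design increases conversion rate.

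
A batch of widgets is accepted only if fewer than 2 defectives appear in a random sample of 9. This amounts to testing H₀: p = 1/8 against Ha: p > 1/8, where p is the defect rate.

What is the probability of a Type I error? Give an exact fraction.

Under H₀, S ~ Binomial(9, 1/8); the Type I error rate is P(S ≥ 2).
Computing the lower-tail complement: 1 − 5764801/8388608 = 2623807/8388608.

2623807/8388608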